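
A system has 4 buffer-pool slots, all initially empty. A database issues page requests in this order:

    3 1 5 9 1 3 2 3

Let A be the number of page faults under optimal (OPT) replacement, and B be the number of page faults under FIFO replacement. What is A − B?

Under OPT: F F F F . . F . → 5 faults.
Under FIFO: F F F F . . F F → 6 faults.
A − B = 5 − 6 = -1.

-1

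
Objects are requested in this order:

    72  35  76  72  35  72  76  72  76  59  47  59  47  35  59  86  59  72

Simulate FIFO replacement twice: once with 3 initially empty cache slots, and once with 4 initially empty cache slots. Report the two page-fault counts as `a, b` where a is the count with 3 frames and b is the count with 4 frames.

3 frames: F F F . . . . . . F F . . F . F F F → 9 faults.
4 frames: F F F . . . . . . F F . . . . F . F → 7 faults.
7 < 9: adding a frame reduced faults, as is typical.

9, 7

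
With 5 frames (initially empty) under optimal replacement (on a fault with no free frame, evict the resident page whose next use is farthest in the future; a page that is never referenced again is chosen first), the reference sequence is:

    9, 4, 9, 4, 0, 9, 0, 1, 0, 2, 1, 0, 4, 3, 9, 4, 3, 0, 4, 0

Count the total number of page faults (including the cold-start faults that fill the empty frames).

6

9 → miss, frames (9)
4 → miss, frames (9 4)
9 → hit
4 → hit
0 → miss, frames (9 4 0)
9 → hit
0 → hit
1 → miss, frames (9 4 0 1)
0 → hit
2 → miss, frames (9 4 0 1 2)
1 → hit
0 → hit
4 → hit
3 → miss, evict 2, frames (9 4 0 1 3)
9 → hit
4 → hit
3 → hit
0 → hit
4 → hit
0 → hit
Page faults: 6.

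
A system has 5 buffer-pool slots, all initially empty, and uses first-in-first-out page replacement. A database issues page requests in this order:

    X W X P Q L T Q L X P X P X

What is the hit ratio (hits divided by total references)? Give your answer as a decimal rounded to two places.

X → fault, frames (X)
W → fault, frames (X W)
X → hit
P → fault, frames (X W P)
Q → fault, frames (X W P Q)
L → fault, frames (X W P Q L)
T → fault, evict X, frames (W P Q L T)
Q → hit
L → hit
X → fault, evict W, frames (P Q L T X)
P → hit
X → hit
P → hit
X → hit
Hits: 7 of 14 references → 7/14 = 0.5000.

0.50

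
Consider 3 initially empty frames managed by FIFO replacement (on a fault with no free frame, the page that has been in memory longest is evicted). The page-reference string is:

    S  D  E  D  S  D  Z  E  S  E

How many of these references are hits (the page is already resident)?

5

S: miss, frames (S)
D: miss, frames (S D)
E: miss, frames (S D E)
D: hit
S: hit
D: hit
Z: miss, evict S, frames (D E Z)
E: hit
S: miss, evict D, frames (E Z S)
E: hit
Hits: 5.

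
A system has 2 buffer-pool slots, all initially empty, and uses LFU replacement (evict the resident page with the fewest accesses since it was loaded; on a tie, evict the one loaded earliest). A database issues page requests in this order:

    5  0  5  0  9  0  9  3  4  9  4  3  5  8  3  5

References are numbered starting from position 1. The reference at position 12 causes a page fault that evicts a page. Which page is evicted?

pos 1: 5: miss, frames {5}
pos 2: 0: miss, frames {5,0}
pos 3: 5: hit
pos 4: 0: hit
pos 5: 9: miss, evict 5, frames {0,9}
pos 6: 0: hit
pos 7: 9: hit
pos 8: 3: miss, evict 9, frames {0,3}
pos 9: 4: miss, evict 3, frames {0,4}
pos 10: 9: miss, evict 4, frames {0,9}
pos 11: 4: miss, evict 9, frames {0,4}
pos 12: 3: miss, evict 4, frames {0,3}
At position 12, page 4 is evicted.

4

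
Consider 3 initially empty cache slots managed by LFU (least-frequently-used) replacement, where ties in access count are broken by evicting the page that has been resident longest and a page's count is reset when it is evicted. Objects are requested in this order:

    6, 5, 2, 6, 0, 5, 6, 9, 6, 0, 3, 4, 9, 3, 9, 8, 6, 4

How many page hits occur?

5

6 -> fault, frames {6}
5 -> fault, frames {6,5}
2 -> fault, frames {6,5,2}
6 -> hit
0 -> fault, evict 5, frames {6,2,0}
5 -> fault, evict 2, frames {6,0,5}
6 -> hit
9 -> fault, evict 0, frames {6,5,9}
6 -> hit
0 -> fault, evict 5, frames {6,9,0}
3 -> fault, evict 9, frames {6,0,3}
4 -> fault, evict 0, frames {6,3,4}
9 -> fault, evict 3, frames {6,4,9}
3 -> fault, evict 4, frames {6,9,3}
9 -> hit
8 -> fault, evict 3, frames {6,9,8}
6 -> hit
4 -> fault, evict 8, frames {6,9,4}
Hits: 5.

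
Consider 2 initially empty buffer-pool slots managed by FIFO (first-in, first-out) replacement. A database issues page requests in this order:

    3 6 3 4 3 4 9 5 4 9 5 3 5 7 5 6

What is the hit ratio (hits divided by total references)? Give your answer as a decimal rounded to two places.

0.19

3 → fault, frames [3]
6 → fault, frames [3, 6]
3 → hit
4 → fault, evict 3, frames [6, 4]
3 → fault, evict 6, frames [4, 3]
4 → hit
9 → fault, evict 4, frames [3, 9]
5 → fault, evict 3, frames [9, 5]
4 → fault, evict 9, frames [5, 4]
9 → fault, evict 5, frames [4, 9]
5 → fault, evict 4, frames [9, 5]
3 → fault, evict 9, frames [5, 3]
5 → hit
7 → fault, evict 5, frames [3, 7]
5 → fault, evict 3, frames [7, 5]
6 → fault, evict 7, frames [5, 6]
Hits: 3 of 16 references → 3/16 = 0.1875.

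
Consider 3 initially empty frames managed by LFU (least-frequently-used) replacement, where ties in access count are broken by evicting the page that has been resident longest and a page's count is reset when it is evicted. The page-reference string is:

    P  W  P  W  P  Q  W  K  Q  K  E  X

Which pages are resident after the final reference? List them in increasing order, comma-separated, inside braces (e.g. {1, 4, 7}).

P → miss, frames (P)
W → miss, frames (P W)
P → hit
W → hit
P → hit
Q → miss, frames (P W Q)
W → hit
K → miss, evict Q, frames (P W K)
Q → miss, evict K, frames (P W Q)
K → miss, evict Q, frames (P W K)
E → miss, evict K, frames (P W E)
X → miss, evict E, frames (P W X)

{P, W, X}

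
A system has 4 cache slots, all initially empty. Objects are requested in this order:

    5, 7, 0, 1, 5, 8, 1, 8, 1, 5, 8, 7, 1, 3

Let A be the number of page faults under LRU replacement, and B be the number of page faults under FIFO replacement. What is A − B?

-1

Under LRU: F F F F . F . . . . . F . F → 7 faults.
Under FIFO: F F F F . F . . . F . F . F → 8 faults.
A − B = 7 − 8 = -1.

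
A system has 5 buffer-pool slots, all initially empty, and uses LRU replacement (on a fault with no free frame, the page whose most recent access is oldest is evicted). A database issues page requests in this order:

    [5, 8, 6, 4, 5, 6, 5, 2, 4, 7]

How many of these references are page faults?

5 → miss, frames [5]
8 → miss, frames [5, 8]
6 → miss, frames [5, 8, 6]
4 → miss, frames [5, 8, 6, 4]
5 → hit
6 → hit
5 → hit
2 → miss, frames [8, 4, 6, 5, 2]
4 → hit
7 → miss, evict 8, frames [6, 5, 2, 4, 7]
Page faults: 6.

6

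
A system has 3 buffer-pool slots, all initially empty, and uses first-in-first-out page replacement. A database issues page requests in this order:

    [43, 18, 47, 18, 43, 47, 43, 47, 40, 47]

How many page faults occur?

4

43 → miss, frames (43)
18 → miss, frames (43 18)
47 → miss, frames (43 18 47)
18 → hit
43 → hit
47 → hit
43 → hit
47 → hit
40 → miss, evict 43, frames (18 47 40)
47 → hit
Page faults: 4.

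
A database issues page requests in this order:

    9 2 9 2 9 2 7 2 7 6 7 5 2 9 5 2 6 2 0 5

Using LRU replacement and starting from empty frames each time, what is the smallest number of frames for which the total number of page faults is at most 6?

5

f=1: 20 faults
f=2: 12 faults
f=3: 10 faults
f=4: 8 faults
f=5: 6 faults
f=6: 6 faults
Smallest f with faults ≤ 6 is 5.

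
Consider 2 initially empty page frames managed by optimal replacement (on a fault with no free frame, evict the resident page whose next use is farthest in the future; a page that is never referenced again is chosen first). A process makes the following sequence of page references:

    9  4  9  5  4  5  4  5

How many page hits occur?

9 -> miss, frames (9)
4 -> miss, frames (9 4)
9 -> hit
5 -> miss, evict 9, frames (4 5)
4 -> hit
5 -> hit
4 -> hit
5 -> hit
Hits: 5.

5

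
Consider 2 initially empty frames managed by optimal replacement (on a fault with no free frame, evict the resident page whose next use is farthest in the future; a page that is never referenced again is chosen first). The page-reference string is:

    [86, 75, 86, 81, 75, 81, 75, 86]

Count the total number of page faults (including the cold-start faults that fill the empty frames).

86 → fault, frames {86}
75 → fault, frames {86,75}
86 → hit
81 → fault, evict 86, frames {75,81}
75 → hit
81 → hit
75 → hit
86 → fault, evict 81, frames {75,86}
Page faults: 4.

4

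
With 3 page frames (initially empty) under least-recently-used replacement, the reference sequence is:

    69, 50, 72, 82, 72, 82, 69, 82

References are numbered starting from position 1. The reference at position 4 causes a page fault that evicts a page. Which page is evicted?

pos 1: 69: miss, frames {69}
pos 2: 50: miss, frames {69,50}
pos 3: 72: miss, frames {69,50,72}
pos 4: 82: miss, evict 69, frames {50,72,82}
At position 4, page 69 is evicted.

69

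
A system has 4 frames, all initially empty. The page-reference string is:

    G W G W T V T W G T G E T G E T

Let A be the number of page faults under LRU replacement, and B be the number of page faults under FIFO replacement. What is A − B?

Under LRU: F F . . F F . . . . . F . . . . → 5 faults.
Under FIFO: F F . . F F . . . . . F . F . . → 6 faults.
A − B = 5 − 6 = -1.

-1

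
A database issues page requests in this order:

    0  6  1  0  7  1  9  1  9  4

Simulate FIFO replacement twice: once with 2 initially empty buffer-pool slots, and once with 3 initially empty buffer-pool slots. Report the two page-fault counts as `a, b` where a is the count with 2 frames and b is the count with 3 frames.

2 frames: F F F F F F F . . F → 8 faults.
3 frames: F F F . F . F . . F → 6 faults.
6 < 8: adding a frame reduced faults, as is typical.

8, 6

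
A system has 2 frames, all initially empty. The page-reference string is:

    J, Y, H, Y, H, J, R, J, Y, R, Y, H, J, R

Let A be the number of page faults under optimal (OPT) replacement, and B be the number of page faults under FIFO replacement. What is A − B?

-1

Under OPT: F F F . . F F . F . . F F . → 8 faults.
Under FIFO: F F F . . F F . F . . F F F → 9 faults.
A − B = 8 − 9 = -1.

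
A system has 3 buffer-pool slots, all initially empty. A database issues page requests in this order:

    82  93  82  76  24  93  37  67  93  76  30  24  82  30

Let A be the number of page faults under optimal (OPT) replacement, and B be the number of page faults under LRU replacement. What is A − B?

Under OPT: F F . F F . F F . . F F F . → 9 faults.
Under LRU: F F . F F F F F . F F F F . → 11 faults.
A − B = 9 − 11 = -2.

-2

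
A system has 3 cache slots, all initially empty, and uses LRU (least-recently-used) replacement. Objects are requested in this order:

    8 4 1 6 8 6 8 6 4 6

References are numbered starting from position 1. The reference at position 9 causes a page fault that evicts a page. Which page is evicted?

pos 1: 8 -> fault, frames (8)
pos 2: 4 -> fault, frames (8 4)
pos 3: 1 -> fault, frames (8 4 1)
pos 4: 6 -> fault, evict 8, frames (4 1 6)
pos 5: 8 -> fault, evict 4, frames (1 6 8)
pos 6: 6 -> hit
pos 7: 8 -> hit
pos 8: 6 -> hit
pos 9: 4 -> fault, evict 1, frames (8 6 4)
At position 9, page 1 is evicted.

1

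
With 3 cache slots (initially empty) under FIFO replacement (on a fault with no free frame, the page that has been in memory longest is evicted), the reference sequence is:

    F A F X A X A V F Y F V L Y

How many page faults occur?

F → miss, frames [F]
A → miss, frames [F, A]
F → hit
X → miss, frames [F, A, X]
A → hit
X → hit
A → hit
V → miss, evict F, frames [A, X, V]
F → miss, evict A, frames [X, V, F]
Y → miss, evict X, frames [V, F, Y]
F → hit
V → hit
L → miss, evict V, frames [F, Y, L]
Y → hit
Page faults: 7.

7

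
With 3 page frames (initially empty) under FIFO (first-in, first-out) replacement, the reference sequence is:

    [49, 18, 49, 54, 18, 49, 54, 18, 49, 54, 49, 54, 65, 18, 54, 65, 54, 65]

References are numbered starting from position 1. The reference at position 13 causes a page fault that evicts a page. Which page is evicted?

49

pos 1: 49 → fault, frames (49)
pos 2: 18 → fault, frames (49 18)
pos 3: 49 → hit
pos 4: 54 → fault, frames (49 18 54)
pos 5: 18 → hit
pos 6: 49 → hit
pos 7: 54 → hit
pos 8: 18 → hit
pos 9: 49 → hit
pos 10: 54 → hit
pos 11: 49 → hit
pos 12: 54 → hit
pos 13: 65 → fault, evict 49, frames (18 54 65)
At position 13, page 49 is evicted.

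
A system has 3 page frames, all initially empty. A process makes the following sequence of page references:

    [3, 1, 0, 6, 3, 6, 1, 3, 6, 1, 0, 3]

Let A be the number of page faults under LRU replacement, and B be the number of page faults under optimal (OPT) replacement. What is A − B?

Under LRU: F F F F F . F . . . F F → 8 faults.
Under OPT: F F F F . . . . . . F . → 5 faults.
A − B = 8 − 5 = 3.

3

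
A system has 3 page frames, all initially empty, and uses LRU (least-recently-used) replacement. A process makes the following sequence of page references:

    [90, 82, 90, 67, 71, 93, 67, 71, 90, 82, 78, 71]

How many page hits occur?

90 → miss, frames {90}
82 → miss, frames {90,82}
90 → hit
67 → miss, frames {82,90,67}
71 → miss, evict 82, frames {90,67,71}
93 → miss, evict 90, frames {67,71,93}
67 → hit
71 → hit
90 → miss, evict 93, frames {67,71,90}
82 → miss, evict 67, frames {71,90,82}
78 → miss, evict 71, frames {90,82,78}
71 → miss, evict 90, frames {82,78,71}
Hits: 3.

3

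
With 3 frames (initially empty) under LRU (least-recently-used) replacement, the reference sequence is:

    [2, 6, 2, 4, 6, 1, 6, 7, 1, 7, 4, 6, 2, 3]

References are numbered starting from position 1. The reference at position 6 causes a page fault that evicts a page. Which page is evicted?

pos 1: 2: fault, frames {2}
pos 2: 6: fault, frames {2,6}
pos 3: 2: hit
pos 4: 4: fault, frames {6,2,4}
pos 5: 6: hit
pos 6: 1: fault, evict 2, frames {4,6,1}
At position 6, page 2 is evicted.

2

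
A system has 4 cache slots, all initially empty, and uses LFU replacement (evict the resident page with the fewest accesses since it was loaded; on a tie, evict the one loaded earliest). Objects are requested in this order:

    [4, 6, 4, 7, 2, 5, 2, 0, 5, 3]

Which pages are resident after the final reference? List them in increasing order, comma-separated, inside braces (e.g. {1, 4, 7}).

4 → miss, frames [4]
6 → miss, frames [4, 6]
4 → hit
7 → miss, frames [4, 6, 7]
2 → miss, frames [4, 6, 7, 2]
5 → miss, evict 6, frames [4, 7, 2, 5]
2 → hit
0 → miss, evict 7, frames [4, 2, 5, 0]
5 → hit
3 → miss, evict 0, frames [4, 2, 5, 3]

{2, 3, 4, 5}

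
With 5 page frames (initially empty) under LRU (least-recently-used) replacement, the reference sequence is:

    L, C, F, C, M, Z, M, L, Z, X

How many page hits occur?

L -> fault, frames [L]
C -> fault, frames [L, C]
F -> fault, frames [L, C, F]
C -> hit
M -> fault, frames [L, F, C, M]
Z -> fault, frames [L, F, C, M, Z]
M -> hit
L -> hit
Z -> hit
X -> fault, evict F, frames [C, M, L, Z, X]
Hits: 4.

4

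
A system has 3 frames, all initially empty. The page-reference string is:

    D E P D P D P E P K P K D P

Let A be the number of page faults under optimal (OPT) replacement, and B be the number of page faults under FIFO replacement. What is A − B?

-1

Under OPT: F F F . . . . . . F . . . . → 4 faults.
Under FIFO: F F F . . . . . . F . . F . → 5 faults.
A − B = 4 − 5 = -1.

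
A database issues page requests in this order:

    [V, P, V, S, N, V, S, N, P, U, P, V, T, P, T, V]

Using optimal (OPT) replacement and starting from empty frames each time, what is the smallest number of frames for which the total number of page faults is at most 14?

f=1: 16 faults
f=2: 10 faults
f=3: 7 faults
f=4: 6 faults
f=5: 6 faults
f=6: 6 faults
Smallest f with faults ≤ 14 is 2.

2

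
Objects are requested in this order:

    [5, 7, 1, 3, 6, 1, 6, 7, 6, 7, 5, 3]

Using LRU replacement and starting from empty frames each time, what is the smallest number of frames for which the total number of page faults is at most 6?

5

f=1: 12 faults
f=2: 9 faults
f=3: 8 faults
f=4: 7 faults
f=5: 5 faults
Smallest f with faults ≤ 6 is 5.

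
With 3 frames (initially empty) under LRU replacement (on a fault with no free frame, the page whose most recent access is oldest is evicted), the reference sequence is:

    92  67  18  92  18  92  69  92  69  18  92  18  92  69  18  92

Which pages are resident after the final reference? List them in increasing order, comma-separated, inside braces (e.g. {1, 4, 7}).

92 → miss, frames (92)
67 → miss, frames (92 67)
18 → miss, frames (92 67 18)
92 → hit
18 → hit
92 → hit
69 → miss, evict 67, frames (18 92 69)
92 → hit
69 → hit
18 → hit
92 → hit
18 → hit
92 → hit
69 → hit
18 → hit
92 → hit

{18, 69, 92}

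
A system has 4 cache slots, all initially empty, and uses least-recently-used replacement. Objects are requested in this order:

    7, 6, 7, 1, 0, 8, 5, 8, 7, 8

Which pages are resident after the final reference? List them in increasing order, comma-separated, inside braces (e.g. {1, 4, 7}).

{0, 5, 7, 8}

7: miss, frames (7)
6: miss, frames (7 6)
7: hit
1: miss, frames (6 7 1)
0: miss, frames (6 7 1 0)
8: miss, evict 6, frames (7 1 0 8)
5: miss, evict 7, frames (1 0 8 5)
8: hit
7: miss, evict 1, frames (0 5 8 7)
8: hit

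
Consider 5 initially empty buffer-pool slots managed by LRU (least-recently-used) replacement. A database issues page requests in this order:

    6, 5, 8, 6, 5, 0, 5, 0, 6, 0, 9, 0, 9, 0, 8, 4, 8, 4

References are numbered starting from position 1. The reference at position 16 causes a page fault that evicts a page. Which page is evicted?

5

pos 1: 6 → miss, frames {6}
pos 2: 5 → miss, frames {6,5}
pos 3: 8 → miss, frames {6,5,8}
pos 4: 6 → hit
pos 5: 5 → hit
pos 6: 0 → miss, frames {8,6,5,0}
pos 7: 5 → hit
pos 8: 0 → hit
pos 9: 6 → hit
pos 10: 0 → hit
pos 11: 9 → miss, frames {8,5,6,0,9}
pos 12: 0 → hit
pos 13: 9 → hit
pos 14: 0 → hit
pos 15: 8 → hit
pos 16: 4 → miss, evict 5, frames {6,9,0,8,4}
At position 16, page 5 is evicted.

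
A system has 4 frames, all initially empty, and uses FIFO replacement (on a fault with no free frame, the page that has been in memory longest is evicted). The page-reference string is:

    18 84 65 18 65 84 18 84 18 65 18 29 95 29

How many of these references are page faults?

18 → fault, frames (18)
84 → fault, frames (18 84)
65 → fault, frames (18 84 65)
18 → hit
65 → hit
84 → hit
18 → hit
84 → hit
18 → hit
65 → hit
18 → hit
29 → fault, frames (18 84 65 29)
95 → fault, evict 18, frames (84 65 29 95)
29 → hit
Page faults: 5.

5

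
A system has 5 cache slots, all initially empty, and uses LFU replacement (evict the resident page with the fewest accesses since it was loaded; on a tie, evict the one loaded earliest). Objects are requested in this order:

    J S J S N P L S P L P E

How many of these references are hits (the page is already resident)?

J → miss, frames (J)
S → miss, frames (J S)
J → hit
S → hit
N → miss, frames (J S N)
P → miss, frames (J S N P)
L → miss, frames (J S N P L)
S → hit
P → hit
L → hit
P → hit
E → miss, evict N, frames (J S P L E)
Hits: 6.

6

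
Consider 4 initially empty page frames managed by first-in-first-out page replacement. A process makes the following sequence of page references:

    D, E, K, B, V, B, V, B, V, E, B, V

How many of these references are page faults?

5

D → fault, frames (D)
E → fault, frames (D E)
K → fault, frames (D E K)
B → fault, frames (D E K B)
V → fault, evict D, frames (E K B V)
B → hit
V → hit
B → hit
V → hit
E → hit
B → hit
V → hit
Page faults: 5.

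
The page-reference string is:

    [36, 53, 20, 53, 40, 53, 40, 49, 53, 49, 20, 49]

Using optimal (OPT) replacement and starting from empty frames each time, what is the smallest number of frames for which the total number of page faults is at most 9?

2

f=1: 12 faults
f=2: 6 faults
f=3: 5 faults
f=4: 5 faults
f=5: 5 faults
Smallest f with faults ≤ 9 is 2.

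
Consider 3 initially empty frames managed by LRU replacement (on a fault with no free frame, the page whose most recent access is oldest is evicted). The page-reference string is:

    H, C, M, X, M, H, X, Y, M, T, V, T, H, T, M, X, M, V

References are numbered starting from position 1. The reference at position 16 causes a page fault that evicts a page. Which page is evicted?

H

pos 1: H: fault, frames [H]
pos 2: C: fault, frames [H, C]
pos 3: M: fault, frames [H, C, M]
pos 4: X: fault, evict H, frames [C, M, X]
pos 5: M: hit
pos 6: H: fault, evict C, frames [X, M, H]
pos 7: X: hit
pos 8: Y: fault, evict M, frames [H, X, Y]
pos 9: M: fault, evict H, frames [X, Y, M]
pos 10: T: fault, evict X, frames [Y, M, T]
pos 11: V: fault, evict Y, frames [M, T, V]
pos 12: T: hit
pos 13: H: fault, evict M, frames [V, T, H]
pos 14: T: hit
pos 15: M: fault, evict V, frames [H, T, M]
pos 16: X: fault, evict H, frames [T, M, X]
At position 16, page H is evicted.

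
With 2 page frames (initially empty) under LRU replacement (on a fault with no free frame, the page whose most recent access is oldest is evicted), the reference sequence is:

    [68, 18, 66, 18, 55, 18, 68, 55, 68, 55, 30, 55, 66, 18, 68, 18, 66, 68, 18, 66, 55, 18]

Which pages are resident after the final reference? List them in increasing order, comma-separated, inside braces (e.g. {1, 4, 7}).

{18, 55}

68 → fault, frames {68}
18 → fault, frames {68,18}
66 → fault, evict 68, frames {18,66}
18 → hit
55 → fault, evict 66, frames {18,55}
18 → hit
68 → fault, evict 55, frames {18,68}
55 → fault, evict 18, frames {68,55}
68 → hit
55 → hit
30 → fault, evict 68, frames {55,30}
55 → hit
66 → fault, evict 30, frames {55,66}
18 → fault, evict 55, frames {66,18}
68 → fault, evict 66, frames {18,68}
18 → hit
66 → fault, evict 68, frames {18,66}
68 → fault, evict 18, frames {66,68}
18 → fault, evict 66, frames {68,18}
66 → fault, evict 68, frames {18,66}
55 → fault, evict 18, frames {66,55}
18 → fault, evict 66, frames {55,18}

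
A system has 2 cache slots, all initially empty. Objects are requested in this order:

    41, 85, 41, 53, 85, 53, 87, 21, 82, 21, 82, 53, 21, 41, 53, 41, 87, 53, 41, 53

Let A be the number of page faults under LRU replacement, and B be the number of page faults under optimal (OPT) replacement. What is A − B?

Under LRU: F F . F F . F F F . . F F F F . F F F . → 14 faults.
Under OPT: F F . F . . F F F . . F . F . . F . F . → 10 faults.
A − B = 14 − 10 = 4.

4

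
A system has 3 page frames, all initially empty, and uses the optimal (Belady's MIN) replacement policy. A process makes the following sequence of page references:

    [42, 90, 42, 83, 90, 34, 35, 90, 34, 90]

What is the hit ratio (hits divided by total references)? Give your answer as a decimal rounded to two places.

0.50

42: fault, frames {42}
90: fault, frames {42,90}
42: hit
83: fault, frames {42,90,83}
90: hit
34: fault, evict 83, frames {42,90,34}
35: fault, evict 42, frames {90,34,35}
90: hit
34: hit
90: hit
Hits: 5 of 10 references → 5/10 = 0.5000.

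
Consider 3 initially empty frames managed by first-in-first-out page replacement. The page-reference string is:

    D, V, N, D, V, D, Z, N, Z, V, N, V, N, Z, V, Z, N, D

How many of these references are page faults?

5

D: miss, frames (D)
V: miss, frames (D V)
N: miss, frames (D V N)
D: hit
V: hit
D: hit
Z: miss, evict D, frames (V N Z)
N: hit
Z: hit
V: hit
N: hit
V: hit
N: hit
Z: hit
V: hit
Z: hit
N: hit
D: miss, evict V, frames (N Z D)
Page faults: 5.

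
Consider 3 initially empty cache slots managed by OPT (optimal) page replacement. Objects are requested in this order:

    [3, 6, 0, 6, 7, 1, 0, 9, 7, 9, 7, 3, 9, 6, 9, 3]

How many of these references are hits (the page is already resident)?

3 → fault, frames {3}
6 → fault, frames {3,6}
0 → fault, frames {3,6,0}
6 → hit
7 → fault, evict 6, frames {3,0,7}
1 → fault, evict 3, frames {0,7,1}
0 → hit
9 → fault, evict 1, frames {0,7,9}
7 → hit
9 → hit
7 → hit
3 → fault, evict 7, frames {0,9,3}
9 → hit
6 → fault, evict 0, frames {9,3,6}
9 → hit
3 → hit
Hits: 8.

8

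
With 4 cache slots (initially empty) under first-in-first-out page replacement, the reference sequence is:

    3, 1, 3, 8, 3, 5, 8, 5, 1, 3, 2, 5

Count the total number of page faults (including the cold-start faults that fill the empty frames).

3 → miss, frames (3)
1 → miss, frames (3 1)
3 → hit
8 → miss, frames (3 1 8)
3 → hit
5 → miss, frames (3 1 8 5)
8 → hit
5 → hit
1 → hit
3 → hit
2 → miss, evict 3, frames (1 8 5 2)
5 → hit
Page faults: 5.

5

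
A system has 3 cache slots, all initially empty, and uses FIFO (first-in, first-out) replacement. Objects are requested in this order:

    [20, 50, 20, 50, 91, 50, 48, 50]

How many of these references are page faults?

20: miss, frames [20]
50: miss, frames [20, 50]
20: hit
50: hit
91: miss, frames [20, 50, 91]
50: hit
48: miss, evict 20, frames [50, 91, 48]
50: hit
Page faults: 4.

4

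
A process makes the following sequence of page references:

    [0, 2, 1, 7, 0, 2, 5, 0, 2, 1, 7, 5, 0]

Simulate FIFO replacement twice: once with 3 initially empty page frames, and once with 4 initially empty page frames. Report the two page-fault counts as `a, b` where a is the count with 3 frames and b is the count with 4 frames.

3 frames: F F F F F F F . . F F . F → 10 faults.
4 frames: F F F F . . F F F F F F F → 11 faults.
11 > 10: adding a frame increased faults — Belady's anomaly.

10, 11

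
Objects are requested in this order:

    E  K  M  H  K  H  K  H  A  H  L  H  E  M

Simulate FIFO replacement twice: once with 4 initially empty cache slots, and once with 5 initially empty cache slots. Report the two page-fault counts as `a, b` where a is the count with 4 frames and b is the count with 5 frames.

4 frames: F F F F . . . . F . F . F F → 8 faults.
5 frames: F F F F . . . . F . F . F . → 7 faults.
7 < 8: adding a frame reduced faults, as is typical.

8, 7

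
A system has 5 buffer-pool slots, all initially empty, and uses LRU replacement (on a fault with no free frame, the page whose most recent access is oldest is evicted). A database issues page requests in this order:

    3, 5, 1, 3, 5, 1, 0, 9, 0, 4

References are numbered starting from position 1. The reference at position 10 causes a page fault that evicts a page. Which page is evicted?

3

pos 1: 3: miss, frames (3)
pos 2: 5: miss, frames (3 5)
pos 3: 1: miss, frames (3 5 1)
pos 4: 3: hit
pos 5: 5: hit
pos 6: 1: hit
pos 7: 0: miss, frames (3 5 1 0)
pos 8: 9: miss, frames (3 5 1 0 9)
pos 9: 0: hit
pos 10: 4: miss, evict 3, frames (5 1 9 0 4)
At position 10, page 3 is evicted.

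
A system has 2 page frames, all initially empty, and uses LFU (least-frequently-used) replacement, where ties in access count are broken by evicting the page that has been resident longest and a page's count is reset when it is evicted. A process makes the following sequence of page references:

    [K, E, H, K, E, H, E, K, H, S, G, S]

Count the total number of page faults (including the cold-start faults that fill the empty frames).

K: fault, frames [K]
E: fault, frames [K, E]
H: fault, evict K, frames [E, H]
K: fault, evict E, frames [H, K]
E: fault, evict H, frames [K, E]
H: fault, evict K, frames [E, H]
E: hit
K: fault, evict H, frames [E, K]
H: fault, evict K, frames [E, H]
S: fault, evict H, frames [E, S]
G: fault, evict S, frames [E, G]
S: fault, evict G, frames [E, S]
Page faults: 11.

11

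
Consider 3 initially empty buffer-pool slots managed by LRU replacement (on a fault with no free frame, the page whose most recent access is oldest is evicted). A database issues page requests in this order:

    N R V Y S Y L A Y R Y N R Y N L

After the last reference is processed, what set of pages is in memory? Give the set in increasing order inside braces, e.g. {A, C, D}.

N → miss, frames (N)
R → miss, frames (N R)
V → miss, frames (N R V)
Y → miss, evict N, frames (R V Y)
S → miss, evict R, frames (V Y S)
Y → hit
L → miss, evict V, frames (S Y L)
A → miss, evict S, frames (Y L A)
Y → hit
R → miss, evict L, frames (A Y R)
Y → hit
N → miss, evict A, frames (R Y N)
R → hit
Y → hit
N → hit
L → miss, evict R, frames (Y N L)

{L, N, Y}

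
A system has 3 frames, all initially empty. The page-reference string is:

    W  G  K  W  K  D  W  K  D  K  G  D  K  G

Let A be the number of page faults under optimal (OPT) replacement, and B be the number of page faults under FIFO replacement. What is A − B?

Under OPT: F F F . . F . . . . F . . . → 5 faults.
Under FIFO: F F F . . F F . . . F . F . → 7 faults.
A − B = 5 − 7 = -2.

-2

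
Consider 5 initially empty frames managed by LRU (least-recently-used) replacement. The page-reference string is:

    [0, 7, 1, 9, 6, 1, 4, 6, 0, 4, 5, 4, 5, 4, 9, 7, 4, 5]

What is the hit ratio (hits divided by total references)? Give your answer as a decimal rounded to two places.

0.44

0 → fault, frames {0}
7 → fault, frames {0,7}
1 → fault, frames {0,7,1}
9 → fault, frames {0,7,1,9}
6 → fault, frames {0,7,1,9,6}
1 → hit
4 → fault, evict 0, frames {7,9,6,1,4}
6 → hit
0 → fault, evict 7, frames {9,1,4,6,0}
4 → hit
5 → fault, evict 9, frames {1,6,0,4,5}
4 → hit
5 → hit
4 → hit
9 → fault, evict 1, frames {6,0,5,4,9}
7 → fault, evict 6, frames {0,5,4,9,7}
4 → hit
5 → hit
Hits: 8 of 18 references → 8/18 = 0.4444.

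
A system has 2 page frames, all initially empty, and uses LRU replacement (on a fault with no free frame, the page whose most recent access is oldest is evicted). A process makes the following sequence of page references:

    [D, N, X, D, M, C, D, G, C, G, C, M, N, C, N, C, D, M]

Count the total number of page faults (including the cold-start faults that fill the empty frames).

14

D: fault, frames {D}
N: fault, frames {D,N}
X: fault, evict D, frames {N,X}
D: fault, evict N, frames {X,D}
M: fault, evict X, frames {D,M}
C: fault, evict D, frames {M,C}
D: fault, evict M, frames {C,D}
G: fault, evict C, frames {D,G}
C: fault, evict D, frames {G,C}
G: hit
C: hit
M: fault, evict G, frames {C,M}
N: fault, evict C, frames {M,N}
C: fault, evict M, frames {N,C}
N: hit
C: hit
D: fault, evict N, frames {C,D}
M: fault, evict C, frames {D,M}
Page faults: 14.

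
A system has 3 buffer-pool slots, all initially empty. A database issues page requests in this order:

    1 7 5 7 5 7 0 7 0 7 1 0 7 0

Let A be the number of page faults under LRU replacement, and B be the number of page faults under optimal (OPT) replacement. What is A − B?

Under LRU: F F F . . . F . . . F . . . → 5 faults.
Under OPT: F F F . . . F . . . . . . . → 4 faults.
A − B = 5 − 4 = 1.

1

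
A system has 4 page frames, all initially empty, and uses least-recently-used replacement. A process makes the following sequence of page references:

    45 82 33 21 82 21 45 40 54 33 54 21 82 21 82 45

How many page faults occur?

10

45 -> miss, frames [45]
82 -> miss, frames [45, 82]
33 -> miss, frames [45, 82, 33]
21 -> miss, frames [45, 82, 33, 21]
82 -> hit
21 -> hit
45 -> hit
40 -> miss, evict 33, frames [82, 21, 45, 40]
54 -> miss, evict 82, frames [21, 45, 40, 54]
33 -> miss, evict 21, frames [45, 40, 54, 33]
54 -> hit
21 -> miss, evict 45, frames [40, 33, 54, 21]
82 -> miss, evict 40, frames [33, 54, 21, 82]
21 -> hit
82 -> hit
45 -> miss, evict 33, frames [54, 21, 82, 45]
Page faults: 10.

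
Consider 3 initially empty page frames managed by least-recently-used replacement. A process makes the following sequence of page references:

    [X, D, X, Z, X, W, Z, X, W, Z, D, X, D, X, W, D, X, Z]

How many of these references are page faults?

X → miss, frames {X}
D → miss, frames {X,D}
X → hit
Z → miss, frames {D,X,Z}
X → hit
W → miss, evict D, frames {Z,X,W}
Z → hit
X → hit
W → hit
Z → hit
D → miss, evict X, frames {W,Z,D}
X → miss, evict W, frames {Z,D,X}
D → hit
X → hit
W → miss, evict Z, frames {D,X,W}
D → hit
X → hit
Z → miss, evict W, frames {D,X,Z}
Page faults: 8.

8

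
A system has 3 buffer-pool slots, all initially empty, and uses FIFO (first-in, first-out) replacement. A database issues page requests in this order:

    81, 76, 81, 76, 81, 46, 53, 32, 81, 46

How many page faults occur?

7

81 -> fault, frames [81]
76 -> fault, frames [81, 76]
81 -> hit
76 -> hit
81 -> hit
46 -> fault, frames [81, 76, 46]
53 -> fault, evict 81, frames [76, 46, 53]
32 -> fault, evict 76, frames [46, 53, 32]
81 -> fault, evict 46, frames [53, 32, 81]
46 -> fault, evict 53, frames [32, 81, 46]
Page faults: 7.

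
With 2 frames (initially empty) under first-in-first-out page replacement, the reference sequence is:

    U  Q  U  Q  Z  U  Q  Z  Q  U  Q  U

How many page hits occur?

U: fault, frames {U}
Q: fault, frames {U,Q}
U: hit
Q: hit
Z: fault, evict U, frames {Q,Z}
U: fault, evict Q, frames {Z,U}
Q: fault, evict Z, frames {U,Q}
Z: fault, evict U, frames {Q,Z}
Q: hit
U: fault, evict Q, frames {Z,U}
Q: fault, evict Z, frames {U,Q}
U: hit
Hits: 4.

4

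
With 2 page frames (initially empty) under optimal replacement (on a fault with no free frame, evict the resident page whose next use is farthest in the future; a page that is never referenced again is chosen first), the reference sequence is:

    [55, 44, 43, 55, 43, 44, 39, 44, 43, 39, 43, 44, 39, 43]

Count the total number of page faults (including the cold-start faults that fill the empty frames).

55 → miss, frames {55}
44 → miss, frames {55,44}
43 → miss, evict 44, frames {55,43}
55 → hit
43 → hit
44 → miss, evict 55, frames {43,44}
39 → miss, evict 43, frames {44,39}
44 → hit
43 → miss, evict 44, frames {39,43}
39 → hit
43 → hit
44 → miss, evict 43, frames {39,44}
39 → hit
43 → miss, evict 44, frames {39,43}
Page faults: 8.

8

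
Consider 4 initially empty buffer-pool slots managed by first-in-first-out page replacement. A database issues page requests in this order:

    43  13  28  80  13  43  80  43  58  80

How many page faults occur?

5

43: fault, frames [43]
13: fault, frames [43, 13]
28: fault, frames [43, 13, 28]
80: fault, frames [43, 13, 28, 80]
13: hit
43: hit
80: hit
43: hit
58: fault, evict 43, frames [13, 28, 80, 58]
80: hit
Page faults: 5.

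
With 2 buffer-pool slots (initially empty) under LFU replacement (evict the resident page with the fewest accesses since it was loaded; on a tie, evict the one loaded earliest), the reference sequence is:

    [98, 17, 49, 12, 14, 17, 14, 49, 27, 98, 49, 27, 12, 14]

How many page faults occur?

12

98 → fault, frames [98]
17 → fault, frames [98, 17]
49 → fault, evict 98, frames [17, 49]
12 → fault, evict 17, frames [49, 12]
14 → fault, evict 49, frames [12, 14]
17 → fault, evict 12, frames [14, 17]
14 → hit
49 → fault, evict 17, frames [14, 49]
27 → fault, evict 49, frames [14, 27]
98 → fault, evict 27, frames [14, 98]
49 → fault, evict 98, frames [14, 49]
27 → fault, evict 49, frames [14, 27]
12 → fault, evict 27, frames [14, 12]
14 → hit
Page faults: 12.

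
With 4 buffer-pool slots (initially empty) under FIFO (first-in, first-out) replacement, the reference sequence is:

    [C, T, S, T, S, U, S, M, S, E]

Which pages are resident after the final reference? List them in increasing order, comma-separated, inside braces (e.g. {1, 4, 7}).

{E, M, S, U}

C: miss, frames {C}
T: miss, frames {C,T}
S: miss, frames {C,T,S}
T: hit
S: hit
U: miss, frames {C,T,S,U}
S: hit
M: miss, evict C, frames {T,S,U,M}
S: hit
E: miss, evict T, frames {S,U,M,E}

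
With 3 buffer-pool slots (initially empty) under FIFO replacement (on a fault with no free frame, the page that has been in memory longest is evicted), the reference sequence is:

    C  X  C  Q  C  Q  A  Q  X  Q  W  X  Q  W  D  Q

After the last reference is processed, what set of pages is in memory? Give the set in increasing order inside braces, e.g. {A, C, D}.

{D, Q, X}

C: miss, frames [C]
X: miss, frames [C, X]
C: hit
Q: miss, frames [C, X, Q]
C: hit
Q: hit
A: miss, evict C, frames [X, Q, A]
Q: hit
X: hit
Q: hit
W: miss, evict X, frames [Q, A, W]
X: miss, evict Q, frames [A, W, X]
Q: miss, evict A, frames [W, X, Q]
W: hit
D: miss, evict W, frames [X, Q, D]
Q: hit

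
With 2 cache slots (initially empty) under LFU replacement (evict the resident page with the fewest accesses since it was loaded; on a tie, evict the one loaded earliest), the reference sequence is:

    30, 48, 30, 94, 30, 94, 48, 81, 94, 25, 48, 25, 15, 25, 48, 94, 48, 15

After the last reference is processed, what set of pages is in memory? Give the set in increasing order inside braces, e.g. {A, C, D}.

{15, 30}

30 → fault, frames (30)
48 → fault, frames (30 48)
30 → hit
94 → fault, evict 48, frames (30 94)
30 → hit
94 → hit
48 → fault, evict 94, frames (30 48)
81 → fault, evict 48, frames (30 81)
94 → fault, evict 81, frames (30 94)
25 → fault, evict 94, frames (30 25)
48 → fault, evict 25, frames (30 48)
25 → fault, evict 48, frames (30 25)
15 → fault, evict 25, frames (30 15)
25 → fault, evict 15, frames (30 25)
48 → fault, evict 25, frames (30 48)
94 → fault, evict 48, frames (30 94)
48 → fault, evict 94, frames (30 48)
15 → fault, evict 48, frames (30 15)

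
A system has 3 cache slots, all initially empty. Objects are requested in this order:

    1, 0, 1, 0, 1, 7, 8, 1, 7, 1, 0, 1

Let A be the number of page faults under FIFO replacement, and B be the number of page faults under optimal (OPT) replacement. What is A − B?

1

Under FIFO: F F . . . F F F . . F . → 6 faults.
Under OPT: F F . . . F F . . . F . → 5 faults.
A − B = 6 − 5 = 1.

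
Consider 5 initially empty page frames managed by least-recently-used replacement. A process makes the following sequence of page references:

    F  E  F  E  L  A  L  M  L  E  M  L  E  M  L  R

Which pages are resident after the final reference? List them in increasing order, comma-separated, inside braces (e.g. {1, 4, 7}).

F -> fault, frames {F}
E -> fault, frames {F,E}
F -> hit
E -> hit
L -> fault, frames {F,E,L}
A -> fault, frames {F,E,L,A}
L -> hit
M -> fault, frames {F,E,A,L,M}
L -> hit
E -> hit
M -> hit
L -> hit
E -> hit
M -> hit
L -> hit
R -> fault, evict F, frames {A,E,M,L,R}

{A, E, L, M, R}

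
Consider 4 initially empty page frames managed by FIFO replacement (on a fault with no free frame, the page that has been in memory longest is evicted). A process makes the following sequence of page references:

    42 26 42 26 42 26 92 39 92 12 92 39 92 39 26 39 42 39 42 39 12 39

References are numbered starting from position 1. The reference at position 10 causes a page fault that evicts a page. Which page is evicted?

42

pos 1: 42 -> fault, frames {42}
pos 2: 26 -> fault, frames {42,26}
pos 3: 42 -> hit
pos 4: 26 -> hit
pos 5: 42 -> hit
pos 6: 26 -> hit
pos 7: 92 -> fault, frames {42,26,92}
pos 8: 39 -> fault, frames {42,26,92,39}
pos 9: 92 -> hit
pos 10: 12 -> fault, evict 42, frames {26,92,39,12}
At position 10, page 42 is evicted.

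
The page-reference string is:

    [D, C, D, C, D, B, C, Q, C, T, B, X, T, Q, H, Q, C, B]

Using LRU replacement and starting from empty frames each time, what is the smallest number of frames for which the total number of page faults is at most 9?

f=1: 18 faults
f=2: 13 faults
f=3: 11 faults
f=4: 10 faults
f=5: 9 faults
f=6: 7 faults
f=7: 7 faults
Smallest f with faults ≤ 9 is 5.

5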